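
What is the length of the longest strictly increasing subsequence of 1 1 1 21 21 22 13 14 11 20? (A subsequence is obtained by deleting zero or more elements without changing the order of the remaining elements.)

Scanning left to right, the best length ending at each element is: 1→1, 1→1, 1→1, 21→2, 21→2, 22→3, 13→2, 14→3, 11→2, 20→4.
So the longest increasing subsequence has length 4, e.g. 1, 13, 14, 20.

4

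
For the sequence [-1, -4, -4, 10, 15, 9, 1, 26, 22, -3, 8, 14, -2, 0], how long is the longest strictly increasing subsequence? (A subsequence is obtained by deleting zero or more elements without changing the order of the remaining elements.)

4

Let dp[i] be the longest increasing subsequence ending at position i. Then dp = [1, 1, 1, 2, 3, 2, 2, 4, 4, 2, 3, 4, 3, 4].
The maximum is 4; one witness is -1, 10, 15, 26 at positions 1,4,5,8.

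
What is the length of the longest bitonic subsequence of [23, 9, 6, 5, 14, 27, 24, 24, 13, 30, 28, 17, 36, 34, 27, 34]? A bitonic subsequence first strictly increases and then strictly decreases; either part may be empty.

Let inc[i] be the LIS ending at i and dec[i] the longest strictly decreasing subsequence starting at i. inc = [1, 1, 1, 1, 2, 3, 3, 3, 2, 4, 4, 3, 5, 5, 4, 5], dec = [4, 3, 2, 1, 2, 3, 2, 2, 1, 3, 2, 1, 3, 2, 1, 1].
max_i inc[i]+dec[i]−1 = 7, with one witness 9, 14, 27, 30, 36, 34, 27.

7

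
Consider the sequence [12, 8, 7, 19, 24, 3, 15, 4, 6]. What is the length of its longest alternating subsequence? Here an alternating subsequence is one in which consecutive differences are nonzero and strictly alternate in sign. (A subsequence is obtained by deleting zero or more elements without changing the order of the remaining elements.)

7

A longest alternating subsequence is 12, 8, 19, 3, 15, 4, 6 (positions 1,2,4,6,7,8,9); its 6 consecutive differences strictly alternate in sign, and length 7 is optimal.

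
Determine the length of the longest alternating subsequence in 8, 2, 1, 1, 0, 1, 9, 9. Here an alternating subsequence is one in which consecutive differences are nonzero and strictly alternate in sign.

3

Track the best alternating length ending on an up-step vs a down-step at each position: up/down = 1/1, 1/2, 1/2, 1/2, 1/2, 3/2, 3/1, 3/1.
The maximum over both is 3; one such subsequence is 8, 0, 1.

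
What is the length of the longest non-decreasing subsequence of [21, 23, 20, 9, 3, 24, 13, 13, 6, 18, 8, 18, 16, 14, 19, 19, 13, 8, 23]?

Scanning left to right, the best length ending at each element is: 21→1, 23→2, 20→1, 9→1, 3→1, 24→3, 13→2, 13→3, 6→2, 18→4, 8→3, 18→5, 16→4, 14→4, 19→6, 19→7, 13→4, 8→4, 23→8.
So the longest non-decreasing subsequence has length 8, e.g. 9, 13, 13, 18, 18, 19, 19, 23.

8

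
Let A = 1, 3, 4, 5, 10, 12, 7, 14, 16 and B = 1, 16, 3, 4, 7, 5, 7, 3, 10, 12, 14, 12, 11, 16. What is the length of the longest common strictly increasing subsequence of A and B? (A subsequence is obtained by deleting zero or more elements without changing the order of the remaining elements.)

8

A longest common strictly increasing subsequence is 1, 3, 4, 5, 10, 12, 14, 16 (length 8); it appears in order in both A and B, and no longer such subsequence exists.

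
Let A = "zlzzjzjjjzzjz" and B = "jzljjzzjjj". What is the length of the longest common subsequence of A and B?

Backtracking the LCS table gives one alignment: z (A1,B2) → l (A2,B3) → z (A4,B6) → z (A6,B7) → j (A8,B8) → j (A9,B9) → j (A12,B10).
So the longest common subsequence has length 7.

7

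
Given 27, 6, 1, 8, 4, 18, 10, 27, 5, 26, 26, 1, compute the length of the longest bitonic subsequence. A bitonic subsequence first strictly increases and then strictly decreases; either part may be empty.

6

One longest bitonic subsequence is 6, 8, 18, 10, 5, 1 (positions 2,4,6,7,9,12): it rises to 18 then falls. Length 6 is optimal.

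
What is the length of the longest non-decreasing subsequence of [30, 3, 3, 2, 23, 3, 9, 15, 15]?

6

Scanning left to right, the best length ending at each element is: 30→1, 3→1, 3→2, 2→1, 23→3, 3→3, 9→4, 15→5, 15→6.
So the longest non-decreasing subsequence has length 6, e.g. 3, 3, 3, 9, 15, 15.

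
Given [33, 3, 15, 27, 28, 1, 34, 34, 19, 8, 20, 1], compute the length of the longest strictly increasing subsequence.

5

Scanning left to right, the best length ending at each element is: 33→1, 3→1, 15→2, 27→3, 28→4, 1→1, 34→5, 34→5, 19→3, 8→2, 20→4, 1→1.
So the longest increasing subsequence has length 5, e.g. 3, 15, 27, 28, 34.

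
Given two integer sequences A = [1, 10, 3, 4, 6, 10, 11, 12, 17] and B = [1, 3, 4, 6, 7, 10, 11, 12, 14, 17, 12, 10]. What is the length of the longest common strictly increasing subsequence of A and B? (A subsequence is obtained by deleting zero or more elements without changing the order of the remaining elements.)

A longest common strictly increasing subsequence is 1, 3, 4, 6, 10, 11, 12, 17 (length 8); it appears in order in both A and B, and no longer such subsequence exists.

8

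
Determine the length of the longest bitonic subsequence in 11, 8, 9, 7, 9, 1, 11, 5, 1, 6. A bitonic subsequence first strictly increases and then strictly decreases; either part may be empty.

5

Let inc[i] be the LIS ending at i and dec[i] the longest strictly decreasing subsequence starting at i. inc = [1, 1, 2, 1, 2, 1, 3, 2, 1, 3], dec = [5, 4, 4, 3, 3, 1, 3, 2, 1, 1].
max_i inc[i]+dec[i]−1 = 5, with one witness 11, 9, 7, 5, 1.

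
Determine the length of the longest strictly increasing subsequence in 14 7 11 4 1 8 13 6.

One longest increasing subsequence is 7, 11, 13 (positions 2,3,7), of length 3; no longer one exists.

3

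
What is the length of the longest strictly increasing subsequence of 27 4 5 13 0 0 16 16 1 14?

4

Scanning left to right, the best length ending at each element is: 27→1, 4→1, 5→2, 13→3, 0→1, 0→1, 16→4, 16→4, 1→2, 14→4.
So the longest increasing subsequence has length 4, e.g. 4, 5, 13, 16.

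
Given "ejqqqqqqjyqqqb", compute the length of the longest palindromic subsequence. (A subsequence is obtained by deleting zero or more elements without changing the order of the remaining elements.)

9

One longest palindromic subsequence is qqqqqqqqq (positions 3,4,5,6,7,8,11,12,13); it reads the same forward and backward, and the interval DP gives dp[1][14] = 9.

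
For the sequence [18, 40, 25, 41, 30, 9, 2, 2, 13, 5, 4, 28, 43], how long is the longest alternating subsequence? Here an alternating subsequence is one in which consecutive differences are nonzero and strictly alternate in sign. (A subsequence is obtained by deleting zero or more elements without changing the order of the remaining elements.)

8

A longest alternating subsequence is 18, 40, 25, 41, 9, 13, 5, 28 (positions 1,2,3,4,6,9,10,12); its 7 consecutive differences strictly alternate in sign, and length 8 is optimal.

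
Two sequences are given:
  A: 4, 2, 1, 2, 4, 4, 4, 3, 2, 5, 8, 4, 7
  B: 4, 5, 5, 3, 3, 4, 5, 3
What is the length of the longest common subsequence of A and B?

Backtracking the LCS table gives one alignment: 4 (A1,B1) → 4 (A5,B6) → 3 (A8,B8).
So the longest common subsequence has length 3.

3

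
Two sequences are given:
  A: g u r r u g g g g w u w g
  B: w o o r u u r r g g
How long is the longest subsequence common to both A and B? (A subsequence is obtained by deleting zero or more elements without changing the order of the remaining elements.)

5

A longest common subsequence is urrgg (length 5); the LCS DP confirms no longer common subsequence exists.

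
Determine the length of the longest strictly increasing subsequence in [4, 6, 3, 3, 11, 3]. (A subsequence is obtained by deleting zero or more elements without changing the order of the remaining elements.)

3

Scanning left to right, the best length ending at each element is: 4→1, 6→2, 3→1, 3→1, 11→3, 3→1.
So the longest increasing subsequence has length 3, e.g. 4, 6, 11.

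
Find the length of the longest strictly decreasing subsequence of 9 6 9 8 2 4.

Let dp[i] be the longest decreasing subsequence ending at position i. Then dp = [1, 2, 1, 2, 3, 3].
The maximum is 3; one witness is 9, 6, 2 at positions 1,2,5.

3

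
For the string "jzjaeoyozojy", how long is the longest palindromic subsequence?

One longest palindromic subsequence is jzoyozj (positions 1,2,6,7,8,9,11); it reads the same forward and backward, and the interval DP gives dp[1][12] = 7.

7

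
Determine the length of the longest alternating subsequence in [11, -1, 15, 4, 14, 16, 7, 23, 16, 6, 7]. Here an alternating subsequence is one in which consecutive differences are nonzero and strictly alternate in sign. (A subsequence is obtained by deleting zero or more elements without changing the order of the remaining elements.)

Track the best alternating length ending on an up-step vs a down-step at each position: up/down = 1/1, 1/2, 3/1, 3/4, 5/4, 5/1, 5/6, 7/1, 7/8, 5/8, 9/8.
The maximum over both is 9; one such subsequence is 11, -1, 15, 4, 14, 7, 23, 6, 7.

9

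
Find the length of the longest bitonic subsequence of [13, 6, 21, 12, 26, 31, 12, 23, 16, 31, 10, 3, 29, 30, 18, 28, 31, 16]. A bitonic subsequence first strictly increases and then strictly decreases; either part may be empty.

8

One longest bitonic subsequence is 13, 21, 26, 31, 23, 16, 10, 3 (positions 1,3,5,6,8,9,11,12): it rises to 31 then falls. Length 8 is optimal.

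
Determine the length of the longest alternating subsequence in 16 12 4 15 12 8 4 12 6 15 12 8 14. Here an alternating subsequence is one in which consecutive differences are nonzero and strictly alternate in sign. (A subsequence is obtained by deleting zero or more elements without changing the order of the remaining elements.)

A longest alternating subsequence is 16, 12, 15, 8, 12, 6, 15, 12, 14 (positions 1,2,4,6,8,9,10,11,13); its 8 consecutive differences strictly alternate in sign, and length 9 is optimal.

9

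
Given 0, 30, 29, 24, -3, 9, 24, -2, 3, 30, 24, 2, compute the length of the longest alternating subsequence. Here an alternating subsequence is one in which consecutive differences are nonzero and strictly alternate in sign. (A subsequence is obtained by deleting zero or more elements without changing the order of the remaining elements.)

7

A longest alternating subsequence is 0, 30, -3, 9, -2, 30, 24 (positions 1,2,5,6,8,10,11); its 6 consecutive differences strictly alternate in sign, and length 7 is optimal.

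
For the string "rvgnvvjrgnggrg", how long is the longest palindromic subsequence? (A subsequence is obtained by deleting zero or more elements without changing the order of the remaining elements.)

8

One longest palindromic subsequence is rgnvvngr (positions 1,3,4,5,6,10,12,13); it reads the same forward and backward, and the interval DP gives dp[1][14] = 8.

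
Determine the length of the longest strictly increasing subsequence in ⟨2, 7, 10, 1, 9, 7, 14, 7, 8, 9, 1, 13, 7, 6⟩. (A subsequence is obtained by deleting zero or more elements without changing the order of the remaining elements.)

5

Let dp[i] be the longest increasing subsequence ending at position i. Then dp = [1, 2, 3, 1, 3, 2, 4, 2, 3, 4, 1, 5, 2, 2].
The maximum is 5; one witness is 2, 7, 8, 9, 13 at positions 1,2,9,10,12.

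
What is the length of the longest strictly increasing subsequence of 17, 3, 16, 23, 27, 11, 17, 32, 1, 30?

5

Let dp[i] be the longest increasing subsequence ending at position i. Then dp = [1, 1, 2, 3, 4, 2, 3, 5, 1, 5].
The maximum is 5; one witness is 3, 16, 23, 27, 32 at positions 2,3,4,5,8.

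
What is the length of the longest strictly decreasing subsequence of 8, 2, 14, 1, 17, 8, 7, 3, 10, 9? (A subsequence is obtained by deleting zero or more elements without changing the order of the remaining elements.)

4

Scanning left to right, the best length ending at each element is: 8→1, 2→2, 14→1, 1→3, 17→1, 8→2, 7→3, 3→4, 10→2, 9→3.
So the longest decreasing subsequence has length 4, e.g. 14, 8, 7, 3.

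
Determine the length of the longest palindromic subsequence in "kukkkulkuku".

One longest palindromic subsequence is kukkkkuk (positions 1,2,3,4,5,8,9,10); it reads the same forward and backward, and the interval DP gives dp[1][11] = 8.

8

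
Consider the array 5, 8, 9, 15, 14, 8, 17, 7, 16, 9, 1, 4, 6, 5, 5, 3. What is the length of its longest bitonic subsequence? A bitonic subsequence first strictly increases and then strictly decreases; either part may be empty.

One longest bitonic subsequence is 5, 8, 9, 15, 14, 8, 7, 6, 5, 3 (positions 1,2,3,4,5,6,8,13,15,16): it rises to 15 then falls. Length 10 is optimal.

10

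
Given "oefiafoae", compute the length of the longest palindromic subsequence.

5

Using dp[i][j] = 2 + dp[i+1][j−1] if the ends match, else max(dp[i+1][j], dp[i][j−1]):
dp[1][9] = 5. A witness is eaoae at positions 2,5,7,8,9.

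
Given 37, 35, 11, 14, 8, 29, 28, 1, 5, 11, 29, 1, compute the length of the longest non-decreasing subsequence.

One longest non-decreasing subsequence is 11, 14, 29, 29 (positions 3,4,6,11), of length 4; no longer one exists.

4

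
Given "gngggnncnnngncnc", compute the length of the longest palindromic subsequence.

9

One longest palindromic subsequence is ngnnnnngn (positions 2,5,6,7,9,10,11,12,15); it reads the same forward and backward, and the interval DP gives dp[1][16] = 9.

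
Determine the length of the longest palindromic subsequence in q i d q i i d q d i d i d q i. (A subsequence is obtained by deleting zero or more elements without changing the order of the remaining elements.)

11

One longest palindromic subsequence is iqiidqdiiqi (positions 2,4,5,6,7,8,9,10,12,14,15); it reads the same forward and backward, and the interval DP gives dp[1][15] = 11.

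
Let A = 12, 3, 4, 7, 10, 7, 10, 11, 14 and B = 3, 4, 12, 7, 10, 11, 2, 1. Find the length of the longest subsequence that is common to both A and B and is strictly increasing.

A longest common strictly increasing subsequence is 3, 4, 7, 10, 11 (length 5); it appears in order in both A and B, and no longer such subsequence exists.

5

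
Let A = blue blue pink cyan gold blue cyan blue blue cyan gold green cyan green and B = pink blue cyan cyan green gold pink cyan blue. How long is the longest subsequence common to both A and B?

6

A longest common subsequence is pink, blue, cyan, cyan, gold, cyan (length 6); the LCS DP confirms no longer common subsequence exists.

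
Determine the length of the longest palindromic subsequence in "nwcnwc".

One longest palindromic subsequence is cwc (positions 3,5,6); it reads the same forward and backward, and the interval DP gives dp[1][6] = 3.

3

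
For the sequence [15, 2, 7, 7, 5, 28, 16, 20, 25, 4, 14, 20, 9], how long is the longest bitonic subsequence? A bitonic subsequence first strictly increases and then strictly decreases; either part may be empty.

7

Let inc[i] be the LIS ending at i and dec[i] the longest strictly decreasing subsequence starting at i. inc = [1, 1, 2, 2, 2, 3, 3, 4, 5, 2, 3, 4, 3], dec = [4, 1, 3, 3, 2, 4, 3, 3, 3, 1, 2, 2, 1].
max_i inc[i]+dec[i]−1 = 7, with one witness 2, 7, 16, 20, 25, 20, 9.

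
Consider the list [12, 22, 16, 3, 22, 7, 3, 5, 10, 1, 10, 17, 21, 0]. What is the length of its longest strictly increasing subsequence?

5

Let dp[i] be the longest increasing subsequence ending at position i. Then dp = [1, 2, 2, 1, 3, 2, 1, 2, 3, 1, 3, 4, 5, 1].
The maximum is 5; one witness is 3, 7, 10, 17, 21 at positions 4,6,9,12,13.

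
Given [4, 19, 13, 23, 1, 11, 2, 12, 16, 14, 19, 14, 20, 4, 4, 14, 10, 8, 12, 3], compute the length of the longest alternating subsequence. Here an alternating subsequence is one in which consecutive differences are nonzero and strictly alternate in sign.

17

A longest alternating subsequence is 4, 19, 13, 23, 1, 11, 2, 16, 14, 19, 14, 20, 4, 14, 10, 12, 3 (positions 1,2,3,4,5,6,7,9,10,11,12,13,14,16,17,19,20); its 16 consecutive differences strictly alternate in sign, and length 17 is optimal.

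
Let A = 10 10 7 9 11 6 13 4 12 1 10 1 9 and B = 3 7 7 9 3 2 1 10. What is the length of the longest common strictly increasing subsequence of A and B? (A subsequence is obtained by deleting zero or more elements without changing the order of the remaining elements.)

3

For each value that appears in both, track the longest common increasing run ending there.
The best achievable length is 3; one witness is 7, 9, 10 (A-positions 3,4,11, B-positions 2,4,8).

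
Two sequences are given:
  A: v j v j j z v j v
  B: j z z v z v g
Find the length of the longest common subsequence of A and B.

Backtracking the LCS table gives one alignment: j (A2,B1) → v (A3,B4) → z (A6,B5) → v (A7,B6).
So the longest common subsequence has length 4.

4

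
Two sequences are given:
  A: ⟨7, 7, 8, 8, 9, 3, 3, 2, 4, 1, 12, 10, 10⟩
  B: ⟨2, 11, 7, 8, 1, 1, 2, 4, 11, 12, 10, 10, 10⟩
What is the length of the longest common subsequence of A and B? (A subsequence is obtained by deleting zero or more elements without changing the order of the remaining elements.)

7

Backtracking the LCS table gives one alignment: 7 (A2,B3) → 8 (A3,B4) → 2 (A8,B7) → 4 (A9,B8) → 12 (A11,B10) → 10 (A12,B12) → 10 (A13,B13).
So the longest common subsequence has length 7.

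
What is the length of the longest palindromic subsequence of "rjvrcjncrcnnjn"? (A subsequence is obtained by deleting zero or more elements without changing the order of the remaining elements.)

One longest palindromic subsequence is jncrcnj (positions 6,7,8,9,10,12,13); it reads the same forward and backward, and the interval DP gives dp[1][14] = 7.

7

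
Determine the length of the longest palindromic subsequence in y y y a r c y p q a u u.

One longest palindromic subsequence is yyyy (positions 1,2,3,7); it reads the same forward and backward, and the interval DP gives dp[1][12] = 4.

4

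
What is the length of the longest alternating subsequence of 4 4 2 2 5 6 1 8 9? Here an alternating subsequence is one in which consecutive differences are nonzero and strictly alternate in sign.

Track the best alternating length ending on an up-step vs a down-step at each position: up/down = 1/1, 1/1, 1/2, 1/2, 3/1, 3/1, 1/4, 5/1, 5/1.
The maximum over both is 5; one such subsequence is 4, 2, 5, 1, 8.

5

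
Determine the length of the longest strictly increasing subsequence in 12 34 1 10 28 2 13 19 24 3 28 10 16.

6

Let dp[i] be the longest increasing subsequence ending at position i. Then dp = [1, 2, 1, 2, 3, 2, 3, 4, 5, 3, 6, 4, 5].
The maximum is 6; one witness is 1, 10, 13, 19, 24, 28 at positions 3,4,7,8,9,11.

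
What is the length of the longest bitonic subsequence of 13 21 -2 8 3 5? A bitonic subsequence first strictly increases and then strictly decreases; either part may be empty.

4

One longest bitonic subsequence is 13, 21, 8, 5 (positions 1,2,4,6): it rises to 21 then falls. Length 4 is optimal.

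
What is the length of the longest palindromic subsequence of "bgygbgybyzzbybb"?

One longest palindromic subsequence is bbybzzbybb (positions 1,5,7,8,10,11,12,13,14,15); it reads the same forward and backward, and the interval DP gives dp[1][15] = 10.

10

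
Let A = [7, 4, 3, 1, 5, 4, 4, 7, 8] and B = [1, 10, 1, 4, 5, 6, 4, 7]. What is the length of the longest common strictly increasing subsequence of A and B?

A longest common strictly increasing subsequence is 1, 4, 7 (length 3); it appears in order in both A and B, and no longer such subsequence exists.

3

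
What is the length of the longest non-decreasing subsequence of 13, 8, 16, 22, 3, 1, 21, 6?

Scanning left to right, the best length ending at each element is: 13→1, 8→1, 16→2, 22→3, 3→1, 1→1, 21→3, 6→2.
So the longest non-decreasing subsequence has length 3, e.g. 13, 16, 22.

3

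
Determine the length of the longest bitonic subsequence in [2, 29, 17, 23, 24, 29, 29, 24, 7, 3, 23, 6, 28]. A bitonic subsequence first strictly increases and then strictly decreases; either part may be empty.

Let inc[i] be the LIS ending at i and dec[i] the longest strictly decreasing subsequence starting at i. inc = [1, 2, 2, 3, 4, 5, 5, 4, 2, 2, 3, 3, 5], dec = [1, 4, 3, 3, 3, 4, 4, 3, 2, 1, 2, 1, 1].
max_i inc[i]+dec[i]−1 = 8, with one witness 2, 17, 23, 24, 29, 24, 23, 6.

8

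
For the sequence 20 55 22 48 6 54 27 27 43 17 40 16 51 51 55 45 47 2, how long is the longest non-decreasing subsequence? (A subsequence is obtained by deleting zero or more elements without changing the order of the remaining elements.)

8

Let dp[i] be the longest non-decreasing subsequence ending at position i. Then dp = [1, 2, 2, 3, 1, 4, 3, 4, 5, 2, 5, 2, 6, 7, 8, 6, 7, 1].
The maximum is 8; one witness is 20, 22, 27, 27, 43, 51, 51, 55 at positions 1,3,7,8,9,13,14,15.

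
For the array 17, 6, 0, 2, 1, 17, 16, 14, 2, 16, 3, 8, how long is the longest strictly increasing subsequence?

5

Scanning left to right, the best length ending at each element is: 17→1, 6→1, 0→1, 2→2, 1→2, 17→3, 16→3, 14→3, 2→3, 16→4, 3→4, 8→5.
So the longest increasing subsequence has length 5, e.g. 0, 1, 2, 3, 8.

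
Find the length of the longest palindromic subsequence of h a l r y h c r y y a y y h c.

One longest palindromic subsequence is cyyayyc (positions 7,9,10,11,12,13,15); it reads the same forward and backward, and the interval DP gives dp[1][15] = 7.

7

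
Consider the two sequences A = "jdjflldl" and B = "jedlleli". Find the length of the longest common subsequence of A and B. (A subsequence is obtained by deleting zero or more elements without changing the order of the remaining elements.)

5

Backtracking the LCS table gives one alignment: j (A1,B1) → d (A2,B3) → l (A5,B4) → l (A6,B5) → l (A8,B7).
So the longest common subsequence has length 5.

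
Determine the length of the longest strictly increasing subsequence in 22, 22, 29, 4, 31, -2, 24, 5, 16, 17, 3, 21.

Scanning left to right, the best length ending at each element is: 22→1, 22→1, 29→2, 4→1, 31→3, -2→1, 24→2, 5→2, 16→3, 17→4, 3→2, 21→5.
So the longest increasing subsequence has length 5, e.g. 4, 5, 16, 17, 21.

5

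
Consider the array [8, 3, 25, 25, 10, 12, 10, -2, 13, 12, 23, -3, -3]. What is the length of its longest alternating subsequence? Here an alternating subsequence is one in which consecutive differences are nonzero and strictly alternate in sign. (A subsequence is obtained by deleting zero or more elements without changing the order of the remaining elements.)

10

Track the best alternating length ending on an up-step vs a down-step at each position: up/down = 1/1, 1/2, 3/1, 3/1, 3/4, 5/4, 3/6, 1/6, 7/4, 7/8, 9/4, 1/10, 1/10.
The maximum over both is 10; one such subsequence is 8, 3, 25, 10, 12, 10, 13, 12, 23, -3.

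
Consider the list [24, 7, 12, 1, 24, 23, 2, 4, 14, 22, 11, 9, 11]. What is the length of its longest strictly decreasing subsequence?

Let dp[i] be the longest decreasing subsequence ending at position i. Then dp = [1, 2, 2, 3, 1, 2, 3, 3, 3, 3, 4, 5, 4].
The maximum is 5; one witness is 24, 23, 14, 11, 9 at positions 1,6,9,11,12.

5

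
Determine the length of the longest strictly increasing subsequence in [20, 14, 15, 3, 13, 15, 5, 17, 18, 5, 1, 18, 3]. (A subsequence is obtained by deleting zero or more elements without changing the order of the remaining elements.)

5

Let dp[i] be the longest increasing subsequence ending at position i. Then dp = [1, 1, 2, 1, 2, 3, 2, 4, 5, 2, 1, 5, 2].
The maximum is 5; one witness is 3, 13, 15, 17, 18 at positions 4,5,6,8,9.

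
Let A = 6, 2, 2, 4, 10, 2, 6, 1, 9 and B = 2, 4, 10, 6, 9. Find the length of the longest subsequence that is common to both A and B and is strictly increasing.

A longest common strictly increasing subsequence is 2, 4, 6, 9 (length 4); it appears in order in both A and B, and no longer such subsequence exists.

4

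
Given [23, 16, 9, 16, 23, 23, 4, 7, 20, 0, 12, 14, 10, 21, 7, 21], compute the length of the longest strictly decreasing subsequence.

Scanning left to right, the best length ending at each element is: 23→1, 16→2, 9→3, 16→2, 23→1, 23→1, 4→4, 7→4, 20→2, 0→5, 12→3, 14→3, 10→4, 21→2, 7→5, 21→2.
So the longest decreasing subsequence has length 5, e.g. 23, 16, 9, 4, 0.

5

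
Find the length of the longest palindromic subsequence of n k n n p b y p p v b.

One longest palindromic subsequence is bppb (positions 6,8,9,11); it reads the same forward and backward, and the interval DP gives dp[1][11] = 4.

4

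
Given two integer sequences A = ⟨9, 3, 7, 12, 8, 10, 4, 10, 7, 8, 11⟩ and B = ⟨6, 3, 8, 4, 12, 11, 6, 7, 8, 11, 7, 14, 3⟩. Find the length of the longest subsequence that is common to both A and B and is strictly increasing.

5

For each value that appears in both, track the longest common increasing run ending there.
The best achievable length is 5; one witness is 3, 4, 7, 8, 11 (A-positions 2,7,9,10,11, B-positions 2,4,8,9,10).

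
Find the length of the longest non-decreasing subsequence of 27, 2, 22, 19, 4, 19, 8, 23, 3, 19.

4

Scanning left to right, the best length ending at each element is: 27→1, 2→1, 22→2, 19→2, 4→2, 19→3, 8→3, 23→4, 3→2, 19→4.
So the longest non-decreasing subsequence has length 4, e.g. 2, 19, 19, 23.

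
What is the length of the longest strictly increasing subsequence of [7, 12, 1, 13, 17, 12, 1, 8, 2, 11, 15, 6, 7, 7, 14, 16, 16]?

Let dp[i] be the longest increasing subsequence ending at position i. Then dp = [1, 2, 1, 3, 4, 2, 1, 2, 2, 3, 4, 3, 4, 4, 5, 6, 6].
The maximum is 6; one witness is 1, 2, 6, 7, 14, 16 at positions 3,9,12,13,15,16.

6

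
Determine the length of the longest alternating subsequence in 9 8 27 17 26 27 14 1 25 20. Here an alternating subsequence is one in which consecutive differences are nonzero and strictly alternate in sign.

A longest alternating subsequence is 9, 8, 27, 17, 26, 14, 25, 20 (positions 1,2,3,4,5,7,9,10); its 7 consecutive differences strictly alternate in sign, and length 8 is optimal.

8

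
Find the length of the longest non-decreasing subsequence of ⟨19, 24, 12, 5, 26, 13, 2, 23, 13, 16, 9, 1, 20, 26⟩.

Let dp[i] be the longest non-decreasing subsequence ending at position i. Then dp = [1, 2, 1, 1, 3, 2, 1, 3, 3, 4, 2, 1, 5, 6].
The maximum is 6; one witness is 12, 13, 13, 16, 20, 26 at positions 3,6,9,10,13,14.

6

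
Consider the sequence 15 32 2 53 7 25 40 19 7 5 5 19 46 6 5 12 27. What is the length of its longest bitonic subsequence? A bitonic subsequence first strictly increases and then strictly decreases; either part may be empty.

Let inc[i] be the LIS ending at i and dec[i] the longest strictly decreasing subsequence starting at i. inc = [1, 2, 1, 3, 2, 3, 4, 3, 2, 2, 2, 3, 5, 3, 2, 4, 5], dec = [4, 6, 1, 6, 3, 5, 5, 4, 3, 1, 1, 3, 3, 2, 1, 1, 1].
max_i inc[i]+dec[i]−1 = 8, with one witness 15, 32, 53, 40, 19, 7, 6, 5.

8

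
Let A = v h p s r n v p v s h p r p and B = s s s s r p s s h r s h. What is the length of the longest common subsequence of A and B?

6

A longest common subsequence is srpshr (length 6); the LCS DP confirms no longer common subsequence exists.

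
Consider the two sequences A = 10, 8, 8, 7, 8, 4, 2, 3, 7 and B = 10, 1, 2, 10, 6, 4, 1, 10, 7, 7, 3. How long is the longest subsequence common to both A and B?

3

Backtracking the LCS table gives one alignment: 10 (A1,B8) → 7 (A4,B10) → 3 (A8,B11).
So the longest common subsequence has length 3.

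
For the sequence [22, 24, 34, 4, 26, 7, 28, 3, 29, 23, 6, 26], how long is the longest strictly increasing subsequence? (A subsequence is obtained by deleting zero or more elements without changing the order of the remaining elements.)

5

Let dp[i] be the longest increasing subsequence ending at position i. Then dp = [1, 2, 3, 1, 3, 2, 4, 1, 5, 3, 2, 4].
The maximum is 5; one witness is 22, 24, 26, 28, 29 at positions 1,2,5,7,9.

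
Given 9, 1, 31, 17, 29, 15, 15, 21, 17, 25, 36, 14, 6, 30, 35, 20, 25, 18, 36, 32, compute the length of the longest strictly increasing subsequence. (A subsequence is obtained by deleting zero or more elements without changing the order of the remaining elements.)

One longest increasing subsequence is 9, 17, 21, 25, 30, 35, 36 (positions 1,4,8,10,14,15,19), of length 7; no longer one exists.

7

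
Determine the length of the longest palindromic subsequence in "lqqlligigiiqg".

7

One longest palindromic subsequence is qiigiiq (positions 3,6,8,9,10,11,12); it reads the same forward and backward, and the interval DP gives dp[1][13] = 7.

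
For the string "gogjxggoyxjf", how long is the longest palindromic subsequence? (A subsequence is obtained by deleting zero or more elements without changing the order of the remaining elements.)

6

One longest palindromic subsequence is jxggxj (positions 4,5,6,7,10,11); it reads the same forward and backward, and the interval DP gives dp[1][12] = 6.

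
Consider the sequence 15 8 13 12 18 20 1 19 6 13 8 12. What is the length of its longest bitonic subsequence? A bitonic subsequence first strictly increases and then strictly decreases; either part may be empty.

7

Let inc[i] be the LIS ending at i and dec[i] the longest strictly decreasing subsequence starting at i. inc = [1, 1, 2, 2, 3, 4, 1, 4, 2, 3, 3, 4], dec = [4, 2, 3, 2, 3, 4, 1, 3, 1, 2, 1, 1].
max_i inc[i]+dec[i]−1 = 7, with one witness 8, 13, 18, 20, 19, 13, 12.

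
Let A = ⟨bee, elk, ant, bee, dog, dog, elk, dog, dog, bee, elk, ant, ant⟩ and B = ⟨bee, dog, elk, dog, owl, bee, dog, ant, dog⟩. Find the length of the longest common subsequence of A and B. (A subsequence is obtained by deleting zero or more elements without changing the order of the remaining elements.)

Backtracking the LCS table gives one alignment: bee (A4,B1) → dog (A6,B2) → elk (A7,B3) → dog (A8,B4) → dog (A9,B7) → ant (A12,B8).
So the longest common subsequence has length 6.

6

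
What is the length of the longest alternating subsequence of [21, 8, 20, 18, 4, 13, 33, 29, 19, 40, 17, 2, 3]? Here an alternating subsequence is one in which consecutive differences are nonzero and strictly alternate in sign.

9

A longest alternating subsequence is 21, 8, 20, 18, 33, 29, 40, 2, 3 (positions 1,2,3,4,7,8,10,12,13); its 8 consecutive differences strictly alternate in sign, and length 9 is optimal.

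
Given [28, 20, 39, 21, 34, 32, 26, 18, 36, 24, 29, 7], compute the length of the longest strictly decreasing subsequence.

Let dp[i] be the longest decreasing subsequence ending at position i. Then dp = [1, 2, 1, 2, 2, 3, 4, 5, 2, 5, 4, 6].
The maximum is 6; one witness is 39, 34, 32, 26, 18, 7 at positions 3,5,6,7,8,12.

6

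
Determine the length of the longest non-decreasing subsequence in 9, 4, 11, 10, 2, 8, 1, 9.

One longest non-decreasing subsequence is 4, 8, 9 (positions 2,6,8), of length 3; no longer one exists.

3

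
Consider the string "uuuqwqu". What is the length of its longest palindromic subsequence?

One longest palindromic subsequence is uqwqu (positions 1,4,5,6,7); it reads the same forward and backward, and the interval DP gives dp[1][7] = 5.

5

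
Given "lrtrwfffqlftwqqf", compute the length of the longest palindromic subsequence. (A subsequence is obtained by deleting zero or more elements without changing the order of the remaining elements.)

One longest palindromic subsequence is wffffw (positions 5,6,7,8,11,13); it reads the same forward and backward, and the interval DP gives dp[1][16] = 6.

6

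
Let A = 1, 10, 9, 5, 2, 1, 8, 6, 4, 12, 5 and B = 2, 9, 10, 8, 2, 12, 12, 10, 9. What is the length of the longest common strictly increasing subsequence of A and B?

A longest common strictly increasing subsequence is 2, 8, 12 (length 3); it appears in order in both A and B, and no longer such subsequence exists.

3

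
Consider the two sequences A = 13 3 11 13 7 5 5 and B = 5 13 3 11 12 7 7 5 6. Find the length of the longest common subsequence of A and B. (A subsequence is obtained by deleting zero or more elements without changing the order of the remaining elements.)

5

Backtracking the LCS table gives one alignment: 13 (A1,B2) → 3 (A2,B3) → 11 (A3,B4) → 7 (A5,B7) → 5 (A6,B8).
So the longest common subsequence has length 5.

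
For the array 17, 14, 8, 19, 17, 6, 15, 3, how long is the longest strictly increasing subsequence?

2

One longest increasing subsequence is 17, 19 (positions 1,4), of length 2; no longer one exists.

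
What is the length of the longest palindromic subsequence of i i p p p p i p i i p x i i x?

One longest palindromic subsequence is iippppppii (positions 1,2,3,4,5,6,8,11,13,14); it reads the same forward and backward, and the interval DP gives dp[1][15] = 10.

10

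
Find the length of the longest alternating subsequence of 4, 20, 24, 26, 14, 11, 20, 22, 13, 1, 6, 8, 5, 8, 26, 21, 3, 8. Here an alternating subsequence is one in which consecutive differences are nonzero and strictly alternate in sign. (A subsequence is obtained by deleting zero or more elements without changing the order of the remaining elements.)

10

Track the best alternating length ending on an up-step vs a down-step at each position: up/down = 1/1, 2/1, 2/1, 2/1, 2/3, 2/3, 4/3, 4/3, 4/5, 1/5, 6/5, 6/5, 6/7, 8/5, 8/1, 8/9, 6/9, 10/9.
The maximum over both is 10; one such subsequence is 4, 20, 14, 20, 1, 6, 5, 8, 3, 8.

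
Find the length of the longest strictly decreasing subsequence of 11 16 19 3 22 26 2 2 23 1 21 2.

Scanning left to right, the best length ending at each element is: 11→1, 16→1, 19→1, 3→2, 22→1, 26→1, 2→3, 2→3, 23→2, 1→4, 21→3, 2→4.
So the longest decreasing subsequence has length 4, e.g. 11, 3, 2, 1.

4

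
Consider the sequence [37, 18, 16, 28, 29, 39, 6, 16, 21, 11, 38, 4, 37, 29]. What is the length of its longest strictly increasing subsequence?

Let dp[i] be the longest increasing subsequence ending at position i. Then dp = [1, 1, 1, 2, 3, 4, 1, 2, 3, 2, 4, 1, 4, 4].
The maximum is 4; one witness is 18, 28, 29, 39 at positions 2,4,5,6.

4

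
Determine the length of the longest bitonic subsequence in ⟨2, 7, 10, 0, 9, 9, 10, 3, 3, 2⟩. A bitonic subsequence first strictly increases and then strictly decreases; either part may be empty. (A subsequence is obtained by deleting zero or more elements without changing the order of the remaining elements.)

6

One longest bitonic subsequence is 2, 7, 10, 9, 3, 2 (positions 1,2,3,6,9,10): it rises to 10 then falls. Length 6 is optimal.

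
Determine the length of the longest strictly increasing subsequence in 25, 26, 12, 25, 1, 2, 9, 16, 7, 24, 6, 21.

5

Let dp[i] be the longest increasing subsequence ending at position i. Then dp = [1, 2, 1, 2, 1, 2, 3, 4, 3, 5, 3, 5].
The maximum is 5; one witness is 1, 2, 9, 16, 24 at positions 5,6,7,8,10.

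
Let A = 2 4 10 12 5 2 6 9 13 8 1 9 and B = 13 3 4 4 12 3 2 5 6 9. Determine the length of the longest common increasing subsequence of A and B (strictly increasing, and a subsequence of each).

4

A longest common strictly increasing subsequence is 4, 5, 6, 9 (length 4); it appears in order in both A and B, and no longer such subsequence exists.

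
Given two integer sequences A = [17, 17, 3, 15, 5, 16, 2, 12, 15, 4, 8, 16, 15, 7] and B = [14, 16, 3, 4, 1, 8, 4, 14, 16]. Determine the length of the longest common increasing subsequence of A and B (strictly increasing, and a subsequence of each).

A longest common strictly increasing subsequence is 3, 4, 8, 16 (length 4); it appears in order in both A and B, and no longer such subsequence exists.

4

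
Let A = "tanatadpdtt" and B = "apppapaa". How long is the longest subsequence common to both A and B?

3

A longest common subsequence is aaa (length 3); the LCS DP confirms no longer common subsequence exists.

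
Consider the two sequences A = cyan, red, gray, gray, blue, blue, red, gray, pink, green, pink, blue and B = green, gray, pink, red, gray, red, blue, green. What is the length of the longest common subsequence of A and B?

4

Backtracking the LCS table gives one alignment: red (A2,B4) → gray (A3,B5) → blue (A6,B7) → green (A10,B8).
So the longest common subsequence has length 4.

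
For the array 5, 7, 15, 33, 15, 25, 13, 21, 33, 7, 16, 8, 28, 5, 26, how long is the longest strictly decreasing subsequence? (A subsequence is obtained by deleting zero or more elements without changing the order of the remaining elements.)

6

Let dp[i] be the longest decreasing subsequence ending at position i. Then dp = [1, 1, 1, 1, 2, 2, 3, 3, 1, 4, 4, 5, 2, 6, 3].
The maximum is 6; one witness is 33, 25, 21, 16, 8, 5 at positions 4,6,8,11,12,14.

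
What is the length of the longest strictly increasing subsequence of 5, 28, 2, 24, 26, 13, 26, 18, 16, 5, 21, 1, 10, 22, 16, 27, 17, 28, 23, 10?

Let dp[i] be the longest increasing subsequence ending at position i. Then dp = [1, 2, 1, 2, 3, 2, 3, 3, 3, 2, 4, 1, 3, 5, 4, 6, 5, 7, 6, 3].
The maximum is 7; one witness is 5, 13, 18, 21, 22, 27, 28 at positions 1,6,8,11,14,16,18.

7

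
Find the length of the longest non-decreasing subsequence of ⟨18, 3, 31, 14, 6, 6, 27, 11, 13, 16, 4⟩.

Scanning left to right, the best length ending at each element is: 18→1, 3→1, 31→2, 14→2, 6→2, 6→3, 27→4, 11→4, 13→5, 16→6, 4→2.
So the longest non-decreasing subsequence has length 6, e.g. 3, 6, 6, 11, 13, 16.

6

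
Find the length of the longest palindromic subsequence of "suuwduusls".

7

One longest palindromic subsequence is suuduus (positions 1,2,3,5,6,7,10); it reads the same forward and backward, and the interval DP gives dp[1][10] = 7.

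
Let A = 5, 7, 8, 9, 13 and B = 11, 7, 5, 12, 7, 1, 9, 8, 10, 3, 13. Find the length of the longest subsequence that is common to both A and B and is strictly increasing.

4

A longest common strictly increasing subsequence is 5, 7, 9, 13 (length 4); it appears in order in both A and B, and no longer such subsequence exists.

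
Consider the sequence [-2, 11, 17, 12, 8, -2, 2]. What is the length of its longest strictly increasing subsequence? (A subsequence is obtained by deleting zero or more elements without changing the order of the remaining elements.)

Scanning left to right, the best length ending at each element is: -2→1, 11→2, 17→3, 12→3, 8→2, -2→1, 2→2.
So the longest increasing subsequence has length 3, e.g. -2, 11, 17.

3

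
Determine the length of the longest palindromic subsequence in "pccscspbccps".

9

One longest palindromic subsequence is pccscsccp (positions 1,2,3,4,5,6,9,10,11); it reads the same forward and backward, and the interval DP gives dp[1][12] = 9.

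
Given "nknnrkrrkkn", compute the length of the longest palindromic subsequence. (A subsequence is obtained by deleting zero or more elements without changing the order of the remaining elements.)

One longest palindromic subsequence is nkkrrkkn (positions 1,2,6,7,8,9,10,11); it reads the same forward and backward, and the interval DP gives dp[1][11] = 8.

8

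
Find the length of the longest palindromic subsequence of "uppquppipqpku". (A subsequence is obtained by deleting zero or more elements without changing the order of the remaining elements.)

9

Using dp[i][j] = 2 + dp[i+1][j−1] if the ends match, else max(dp[i+1][j], dp[i][j−1]):
dp[1][13] = 9. A witness is upqpipqpu at positions 1,3,4,6,8,9,10,11,13.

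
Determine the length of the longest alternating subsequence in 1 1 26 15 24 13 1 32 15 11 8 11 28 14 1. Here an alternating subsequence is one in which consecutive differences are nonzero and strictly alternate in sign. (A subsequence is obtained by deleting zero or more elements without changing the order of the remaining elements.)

A longest alternating subsequence is 1, 26, 15, 24, 13, 32, 15, 28, 14 (positions 1,3,4,5,6,8,9,13,14); its 8 consecutive differences strictly alternate in sign, and length 9 is optimal.

9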